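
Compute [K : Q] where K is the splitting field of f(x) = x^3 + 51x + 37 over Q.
[K : Q] = 6

By the rational root test, any rational root of the monic integer polynomial f(x) = x^3 + 51x + 37 must be an integer dividing the constant term 37, i.e. one of ±{1, 37}. Evaluating: f(1) = 89, f(-1) = -15, f(37) = 52577, f(-37) = -52503; none is 0, so f has no rational root and is therefore irreducible over Q (a cubic with no linear factor over a field is irreducible). For an irreducible cubic, the Galois group is A_3 or S_3 according as the discriminant disc(f) = -4a^3 - 27b^2 = -4·(51)^3 - 27·(37)^2 = -567567 is or is not a square in Q. Here disc(f) = -567567 is not a perfect square in Q, so the Galois group of f over Q is not contained in A_3 and must be all of S_3. The splitting field has degree |S_3| = 6 over Q, so [K : Q] = 6.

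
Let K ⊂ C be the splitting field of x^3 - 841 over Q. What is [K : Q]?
[K : Q] = 6

The roots of x^3 - 841 are ∛841, ω∛841, ω^2∛841 where ω = e^(2πi/3) is a primitive cube root of unity, so K = Q(∛841, ω). Now [Q(∛841):Q] = 3 (since 841 is not a perfect cube, x^3 - 841 is irreducible) and [Q(ω):Q] = 2. Both 2 and 3 divide [K:Q], and [K:Q] ≤ 3·2 = 6, so [K:Q] = 6. (Equivalently: Q(∛841) ⊂ R but ω ∉ R, so [K : Q(∛841)] = 2.)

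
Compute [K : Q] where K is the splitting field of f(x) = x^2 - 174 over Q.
[K : Q] = 2

f(x) = x^2 - 174 factors as (x - √174)(x + √174). The splitting field is K = Q(√174). Since 174 is squarefree and > 1, it is not a perfect square, so x^2 - 174 is irreducible over Q and [Q(√174) : Q] = 2. Hence [K : Q] = 2.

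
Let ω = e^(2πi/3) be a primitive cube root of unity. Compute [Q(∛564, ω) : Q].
[Q(∛564, ω) : Q] = 6

[Q(∛564):Q] = 3 (min poly x^3 - 564, irreducible since 564 is not a perfect cube). [Q(ω):Q] = 2 (min poly x^2 + x + 1). Since Q(∛564) ⊂ R and ω ∉ R, we have ω ∉ Q(∛564), so x^2 + x + 1 remains irreducible over Q(∛564) and [Q(∛564, ω) : Q(∛564)] = 2. By the tower law, [Q(∛564, ω) : Q] = 3 · 2 = 6. (In fact Q(∛564, ω) is the splitting field of x^3 - 564 over Q.)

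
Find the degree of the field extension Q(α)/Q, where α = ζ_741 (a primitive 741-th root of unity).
[Q(α):Q] = 432

The minimal polynomial of ζ_741 over Q is the 741-th cyclotomic polynomial Φ_741(x), which is irreducible over Q and has degree φ(741) = 432. Hence [Q(α):Q] = φ(741) = 432.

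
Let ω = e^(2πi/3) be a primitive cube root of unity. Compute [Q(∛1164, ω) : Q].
[Q(∛1164, ω) : Q] = 6

[Q(∛1164):Q] = 3 (min poly x^3 - 1164, irreducible since 1164 is not a perfect cube). [Q(ω):Q] = 2 (min poly x^2 + x + 1). Since Q(∛1164) ⊂ R and ω ∉ R, we have ω ∉ Q(∛1164), so x^2 + x + 1 remains irreducible over Q(∛1164) and [Q(∛1164, ω) : Q(∛1164)] = 2. By the tower law, [Q(∛1164, ω) : Q] = 3 · 2 = 6. (In fact Q(∛1164, ω) is the splitting field of x^3 - 1164 over Q.)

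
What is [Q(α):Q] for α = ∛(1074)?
[Q(α):Q] = 3

The minimal polynomial of α is x^3 - 1074, irreducible over Q since 1074 is not a perfect cube (so x^3 - 1074 has no rational root). Hence [Q(α):Q] = deg(m_α) = 3.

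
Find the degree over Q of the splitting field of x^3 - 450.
[K : Q] = 6

The roots of x^3 - 450 are ∛450, ω∛450, ω^2∛450 where ω = e^(2πi/3) is a primitive cube root of unity, so K = Q(∛450, ω). Now [Q(∛450):Q] = 3 (since 450 is not a perfect cube, x^3 - 450 is irreducible) and [Q(ω):Q] = 2. Both 2 and 3 divide [K:Q], and [K:Q] ≤ 3·2 = 6, so [K:Q] = 6. (Equivalently: Q(∛450) ⊂ R but ω ∉ R, so [K : Q(∛450)] = 2.)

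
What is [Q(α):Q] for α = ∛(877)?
[Q(α):Q] = 3

The minimal polynomial of α is x^3 - 877, irreducible over Q since 877 is not a perfect cube (so x^3 - 877 has no rational root). Hence [Q(α):Q] = deg(m_α) = 3.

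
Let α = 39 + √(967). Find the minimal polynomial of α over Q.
m_α(x) = x^2 - 78x + 554

From α - 39 = √(967), squaring gives (α - 39)^2 = 967, i.e. α^2 - 78α + 1521 = 967, so α^2 - 78α + 554 = 0. The discriminant of x^2 - 78x + 554 is (-78)^2 - 4·(554) = 6084 - 2216 = 3868, and 4·(967) is not a perfect square in Q since 967 is squarefree and ≠ 1. Hence x^2 - 78x + 554 is irreducible over Q and is the minimal polynomial of α.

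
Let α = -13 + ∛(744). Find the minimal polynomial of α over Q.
m_α(x) = x^3 + 39x^2 + 507x + 1453

Set β = α + 13 = ∛(744), so β^3 = 744. Then (α + 13)^3 - 744 = 0, i.e. α is a root of g(x) = (x + 13)^3 - 744 = x^3 + 39x^2 + 507x + 1453. Since g(x) = h(x + 13) where h(x) = x^3 - 744, and h is irreducible over Q (because 744 is not a perfect cube, so h has no rational root, and a monic cubic with no rational root is irreducible), g is also irreducible (irreducibility is preserved under the substitution x → x + 13). Hence m_α(x) = x^3 + 39x^2 + 507x + 1453.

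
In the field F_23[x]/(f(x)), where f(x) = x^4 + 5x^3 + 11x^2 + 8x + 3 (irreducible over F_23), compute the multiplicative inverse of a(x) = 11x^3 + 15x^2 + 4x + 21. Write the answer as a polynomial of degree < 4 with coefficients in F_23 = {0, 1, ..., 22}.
a(x)^(-1) ≡ 19x^2 + 8x + 7 (mod f(x))

Since f is irreducible over F_23, F_23[x]/(f) is a field and a(x) ≠ 0 has an inverse. Apply the extended Euclidean algorithm to f(x) and a(x) in F_23[x]: f(x) = (21x + 22)·a(x) + (11x^2 + 8x + 1);  a(x) = (x + 9)·(11x^2 + 8x + 1) + (12). The last nonzero remainder is the constant 12 = gcd(f, a) in F_23. Back-substituting through the division chain expresses 12 = s(x)·a(x) + t(x)·f(x) with s(x) ≡ 21x^2 + 4x + 15 (mod f), so (21x^2 + 4x + 15)·a(x) ≡ 12 (mod f). Multiplying by 12^(-1) ≡ 2 in F_23 gives a(x)^(-1) ≡ 2·(21x^2 + 4x + 15) ≡ 19x^2 + 8x + 7 (mod f). Check: (11x^3 + 15x^2 + 4x + 21)·(19x^2 + 8x + 7) = 2x^5 + 5x^4 + 20x^3 + 7x^2 + 12x + 9 ≡ 1 (mod x^4 + 5x^3 + 11x^2 + 8x + 3).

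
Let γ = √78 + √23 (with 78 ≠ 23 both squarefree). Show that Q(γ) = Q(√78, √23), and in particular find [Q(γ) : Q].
[Q(γ) : Q] = 4 (equivalently, Q(γ) = Q(√78, √23))

Obviously Q(γ) ⊆ Q(√78, √23), and [Q(√78, √23):Q] = 4 (since 78, 23 are distinct squarefree integers > 1 with 1794 not a perfect square). To show equality we compute the minimal polynomial of γ. From γ = √78 + √23: γ^2 = 78 + 2√(1794) + 23 = 101 + 2√(1794), so γ^2 - 101 = 2√(1794); squaring, (γ^2 - 101)^2 = 4·1794, i.e. γ^4 - 202γ^2 + 10201 - 7176 = 0, i.e. γ^4 - 202γ^2 + 3025 = 0. So γ is a root of x^4 - 202x^2 + 3025. This polynomial is irreducible over Q: it has no rational root (each ±√78 ± √23 is irrational), and any factorization into two quadratics over Q would force √(1794) ∈ Q (pairing opposite roots) or √78, √23 ∈ Q (other pairings), all impossible. Hence [Q(γ):Q] = 4 = [Q(√78, √23):Q], so Q(γ) = Q(√78, √23).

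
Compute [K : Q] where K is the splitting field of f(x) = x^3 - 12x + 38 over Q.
[K : Q] = 6

By the rational root test, any rational root of the monic integer polynomial f(x) = x^3 - 12x + 38 must be an integer dividing the constant term 38, i.e. one of ±{1, 2, 19, 38}. Evaluating: f(1) = 27, f(-1) = 49, f(2) = 22, f(-2) = 54, f(19) = 6669, f(-19) = -6593, f(38) = 54454, f(-38) = -54378; none is 0, so f has no rational root and is therefore irreducible over Q (a cubic with no linear factor over a field is irreducible). For an irreducible cubic, the Galois group is A_3 or S_3 according as the discriminant disc(f) = -4a^3 - 27b^2 = -4·(-12)^3 - 27·(38)^2 = -32076 is or is not a square in Q. Here disc(f) = -32076 is not a perfect square in Q, so the Galois group of f over Q is not contained in A_3 and must be all of S_3. The splitting field has degree |S_3| = 6 over Q, so [K : Q] = 6.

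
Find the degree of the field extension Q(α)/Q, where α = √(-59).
[Q(α):Q] = 2

[Q(α):Q] equals the degree of the minimal polynomial of α. Here α^2 = -59 and x^2 + 59 is irreducible (d = -59 is squarefree, ≠ 1, hence not a square), so deg(m_α) = 2. Thus [Q(α):Q] = 2.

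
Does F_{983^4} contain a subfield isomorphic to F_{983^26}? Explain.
No: F_{983^26} is not a subfield of F_{983^4}

F_{p^m} embeds in F_{p^n} iff m | n. Here 26 ∤ 4 (since 4 = 0·26 + 4 with remainder 4 ≠ 0), so F_{983^26} is not a subfield of F_{983^4}. Equivalently: if it were, the tower law would give 26 = [F_{983^26}:F_983] dividing [F_{983^4}:F_983] = 4, contradiction.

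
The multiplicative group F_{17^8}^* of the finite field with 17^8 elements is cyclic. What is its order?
|F_{17^8}^*| = 6975757440

F_{17^8} has 17^8 = 6975757441 elements; its multiplicative group consists of all nonzero elements, so |F_{17^8}^*| = 6975757441 - 1 = 6975757440. (It is cyclic since any finite subgroup of the multiplicative group of a field is cyclic.)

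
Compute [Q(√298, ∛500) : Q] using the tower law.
[Q(√298, ∛500) : Q] = 6

Let L = Q(√298, ∛500). Since Q(√298) ⊂ L and [Q(√298):Q] = 2, the tower law gives 2 | [L:Q]. Likewise Q(∛500) ⊂ L with [Q(∛500):Q] = 3 (because 500 is not a perfect cube), so 3 | [L:Q]. As gcd(2,3) = 1, [L:Q] is divisible by 6. Conversely L is generated over Q by √298 and ∛500, so [L:Q] ≤ 2·3 = 6. Therefore [Q(√298, ∛500) : Q] = 6.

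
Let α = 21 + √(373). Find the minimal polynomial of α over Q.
m_α(x) = x^2 - 42x + 68

From α - 21 = √(373), squaring gives (α - 21)^2 = 373, i.e. α^2 - 42α + 441 = 373, so α^2 - 42α + 68 = 0. The discriminant of x^2 - 42x + 68 is (-42)^2 - 4·(68) = 1764 - 272 = 1492, and 4·(373) is not a perfect square in Q since 373 is squarefree and ≠ 1. Hence x^2 - 42x + 68 is irreducible over Q and is the minimal polynomial of α.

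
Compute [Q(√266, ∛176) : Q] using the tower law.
[Q(√266, ∛176) : Q] = 6

Let L = Q(√266, ∛176). Since Q(√266) ⊂ L and [Q(√266):Q] = 2, the tower law gives 2 | [L:Q]. Likewise Q(∛176) ⊂ L with [Q(∛176):Q] = 3 (because 176 is not a perfect cube), so 3 | [L:Q]. As gcd(2,3) = 1, [L:Q] is divisible by 6. Conversely L is generated over Q by √266 and ∛176, so [L:Q] ≤ 2·3 = 6. Therefore [Q(√266, ∛176) : Q] = 6.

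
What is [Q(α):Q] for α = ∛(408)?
[Q(α):Q] = 3

The minimal polynomial of α is x^3 - 408, irreducible over Q since 408 is not a perfect cube (so x^3 - 408 has no rational root). Hence [Q(α):Q] = deg(m_α) = 3.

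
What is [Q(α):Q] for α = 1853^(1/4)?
[Q(α):Q] = 4

α is a root of x^4 - 1853. By Eisenstein's criterion at the prime p = 17 (which divides the constant term 1853 but p^2 = 289 does not, since 1853 is squarefree), x^4 - 1853 is irreducible over Q. Hence [Q(α):Q] = 4.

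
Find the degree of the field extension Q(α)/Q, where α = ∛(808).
[Q(α):Q] = 3

The minimal polynomial of α is x^3 - 808, irreducible over Q since 808 is not a perfect cube (so x^3 - 808 has no rational root). Hence [Q(α):Q] = deg(m_α) = 3.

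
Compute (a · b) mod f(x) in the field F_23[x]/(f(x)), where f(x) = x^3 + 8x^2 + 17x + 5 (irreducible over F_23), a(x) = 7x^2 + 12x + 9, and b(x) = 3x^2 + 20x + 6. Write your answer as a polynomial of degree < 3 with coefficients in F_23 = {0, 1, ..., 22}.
a · b ≡ 3x^2 + 11x + 14 (mod f(x))

Multiply in F_23[x]: a(x)·b(x) = (7x^2 + 12x + 9)·(3x^2 + 20x + 6) = 21x^4 + 15x^3 + 10x^2 + 22x + 8. This has degree ≥ 3, so divide by f(x) over F_23: 21x^4 + 15x^3 + 10x^2 + 22x + 8 = (21x + 8)·(x^3 + 8x^2 + 17x + 5) + (3x^2 + 11x + 14). Hence a·b ≡ 3x^2 + 11x + 14 (mod f). (F_23[x]/(f) is a field with 23^3 = 12167 elements since f is irreducible of degree 3.)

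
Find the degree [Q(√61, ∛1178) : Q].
[Q(√61, ∛1178) : Q] = 6

Let L = Q(√61, ∛1178). Since Q(√61) ⊂ L and [Q(√61):Q] = 2, the tower law gives 2 | [L:Q]. Likewise Q(∛1178) ⊂ L with [Q(∛1178):Q] = 3 (because 1178 is not a perfect cube), so 3 | [L:Q]. As gcd(2,3) = 1, [L:Q] is divisible by 6. Conversely L is generated over Q by √61 and ∛1178, so [L:Q] ≤ 2·3 = 6. Therefore [Q(√61, ∛1178) : Q] = 6.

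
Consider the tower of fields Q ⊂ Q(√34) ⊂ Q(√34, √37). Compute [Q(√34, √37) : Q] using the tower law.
[Q(√34, √37) : Q] = 4

[Q(√34):Q] = 2 (min poly x^2 - 34, irreducible since 34 is squarefree > 1). For the top step, suppose √37 ∈ Q(√34), say √37 = c + d√34 with c, d ∈ Q. Squaring: 37 = c^2 + 34d^2 + 2cd√34. Since √34 ∉ Q this forces 2cd = 0. If d = 0 then √37 = c ∈ Q, contradicting 37 squarefree > 1. If c = 0 then 37 = 34d^2, so 34·37 = (34d)^2 is a perfect square in Q — but 34·37 = 1258 is not a perfect square (since 34 and 37 are distinct squarefree integers). Contradiction. Hence √37 ∉ Q(√34), so x^2 - 37 stays irreducible over Q(√34) and [Q(√34, √37) : Q(√34)] = 2. By the tower law, [Q(√34, √37) : Q] = 2 · 2 = 4.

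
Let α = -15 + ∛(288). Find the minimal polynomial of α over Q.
m_α(x) = x^3 + 45x^2 + 675x + 3087

Set β = α + 15 = ∛(288), so β^3 = 288. Then (α + 15)^3 - 288 = 0, i.e. α is a root of g(x) = (x + 15)^3 - 288 = x^3 + 45x^2 + 675x + 3087. Since g(x) = h(x + 15) where h(x) = x^3 - 288, and h is irreducible over Q (because 288 is not a perfect cube, so h has no rational root, and a monic cubic with no rational root is irreducible), g is also irreducible (irreducibility is preserved under the substitution x → x + 15). Hence m_α(x) = x^3 + 45x^2 + 675x + 3087.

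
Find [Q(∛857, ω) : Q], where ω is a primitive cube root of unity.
[Q(∛857, ω) : Q] = 6

[Q(∛857):Q] = 3 (min poly x^3 - 857, irreducible since 857 is not a perfect cube). [Q(ω):Q] = 2 (min poly x^2 + x + 1). Since Q(∛857) ⊂ R and ω ∉ R, we have ω ∉ Q(∛857), so x^2 + x + 1 remains irreducible over Q(∛857) and [Q(∛857, ω) : Q(∛857)] = 2. By the tower law, [Q(∛857, ω) : Q] = 3 · 2 = 6. (In fact Q(∛857, ω) is the splitting field of x^3 - 857 over Q.)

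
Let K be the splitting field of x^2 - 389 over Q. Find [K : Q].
[K : Q] = 2

f(x) = x^2 - 389 factors as (x - √389)(x + √389). The splitting field is K = Q(√389). Since 389 is squarefree and > 1, it is not a perfect square, so x^2 - 389 is irreducible over Q and [Q(√389) : Q] = 2. Hence [K : Q] = 2.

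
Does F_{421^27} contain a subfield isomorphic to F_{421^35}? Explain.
No: F_{421^35} is not a subfield of F_{421^27}

F_{p^m} embeds in F_{p^n} iff m | n. Here 35 ∤ 27 (since 27 = 0·35 + 27 with remainder 27 ≠ 0), so F_{421^35} is not a subfield of F_{421^27}. Equivalently: if it were, the tower law would give 35 = [F_{421^35}:F_421] dividing [F_{421^27}:F_421] = 27, contradiction.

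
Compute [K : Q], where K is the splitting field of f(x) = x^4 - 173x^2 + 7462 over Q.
[K : Q] = 4

Solving the quadratic in x^2: x^2 = (173 ± √(173^2 - 4·7462))/2 = (173 ± √81)/2 = (173 ± 9)/2, giving x^2 = 91 or x^2 = 82. So f(x) = (x^2 - 91)(x^2 - 82) and the roots of f are ±√91, ±√82. Hence the splitting field is K = Q(√91, √82). Since 91 and 82 are distinct squarefree integers > 1, their product 7462 is not a perfect square, so √82 ∉ Q(√91). By the tower law [K:Q] = [Q(√91,√82):Q(√91)] · [Q(√91):Q] = 2 · 2 = 4.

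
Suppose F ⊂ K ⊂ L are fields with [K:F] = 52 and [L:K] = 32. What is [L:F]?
[L:F] = 1664

The tower law says that for any tower of field extensions F ⊂ K ⊂ L with finite degrees, [L:F] = [L:K] · [K:F]. Here this gives [L:F] = 32 · 52 = 1664.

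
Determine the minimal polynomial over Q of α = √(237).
m_α(x) = x^2 - 237

α satisfies α^2 - 237 = 0, so x^2 - 237 annihilates α. Since d = 237 is squarefree and ≠ 1, it is not a perfect square in Q, so x^2 - 237 has no rational root and is therefore irreducible over Q (a degree-2 polynomial over a field is irreducible iff it has no root). Hence m_α(x) = x^2 - 237.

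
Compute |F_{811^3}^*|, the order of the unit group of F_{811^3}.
|F_{811^3}^*| = 533411730

F_{811^3} has 811^3 = 533411731 elements; its multiplicative group consists of all nonzero elements, so |F_{811^3}^*| = 533411731 - 1 = 533411730. (It is cyclic since any finite subgroup of the multiplicative group of a field is cyclic.)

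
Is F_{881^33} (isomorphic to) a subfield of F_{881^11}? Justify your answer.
No: F_{881^33} is not a subfield of F_{881^11}

F_{p^m} embeds in F_{p^n} iff m | n. Here 33 ∤ 11 (since 11 = 0·33 + 11 with remainder 11 ≠ 0), so F_{881^33} is not a subfield of F_{881^11}. Equivalently: if it were, the tower law would give 33 = [F_{881^33}:F_881] dividing [F_{881^11}:F_881] = 11, contradiction.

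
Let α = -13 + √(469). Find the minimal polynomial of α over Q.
m_α(x) = x^2 + 26x - 300

From α + 13 = √(469), squaring gives (α + 13)^2 = 469, i.e. α^2 + 26α + 169 = 469, so α^2 + 26α - 300 = 0. The discriminant of x^2 + 26x - 300 is (26)^2 - 4·(-300) = 676 + 1200 = 1876, and 4·(469) is not a perfect square in Q since 469 is squarefree and ≠ 1. Hence x^2 + 26x - 300 is irreducible over Q and is the minimal polynomial of α.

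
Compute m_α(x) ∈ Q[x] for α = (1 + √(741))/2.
m_α(x) = x^2 - x - 185

From 2α - 1 = √(741), squaring gives (2α - 1)^2 = 741, i.e. 4α^2 - 4α + 1 = 741, so α^2 - α + (1 - 741)/4 = 0. Since 741 ≡ 1 (mod 4), (1 - 741)/4 = -185 ∈ Z. The polynomial x^2 - x - 185 has discriminant 1 - 4·(-185) = 741, which is not a perfect square in Q (d = 741 is squarefree and ≠ 1), so x^2 - x - 185 is irreducible over Q. It is the minimal polynomial of α.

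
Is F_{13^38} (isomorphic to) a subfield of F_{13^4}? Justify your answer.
No: F_{13^38} is not a subfield of F_{13^4}

F_{p^m} embeds in F_{p^n} iff m | n. Here 38 ∤ 4 (since 4 = 0·38 + 4 with remainder 4 ≠ 0), so F_{13^38} is not a subfield of F_{13^4}. Equivalently: if it were, the tower law would give 38 = [F_{13^38}:F_13] dividing [F_{13^4}:F_13] = 4, contradiction.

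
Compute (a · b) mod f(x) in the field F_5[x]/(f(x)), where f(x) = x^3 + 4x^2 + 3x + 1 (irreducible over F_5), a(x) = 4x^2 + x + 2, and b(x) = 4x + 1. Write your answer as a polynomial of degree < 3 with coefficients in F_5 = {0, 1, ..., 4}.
a · b ≡ 4x^2 + x + 1 (mod f(x))

Multiply in F_5[x]: a(x)·b(x) = (4x^2 + x + 2)·(4x + 1) = x^3 + 3x^2 + 4x + 2. This has degree ≥ 3, so divide by f(x) over F_5: x^3 + 3x^2 + 4x + 2 = (1)·(x^3 + 4x^2 + 3x + 1) + (4x^2 + x + 1). Hence a·b ≡ 4x^2 + x + 1 (mod f). (F_5[x]/(f) is a field with 5^3 = 125 elements since f is irreducible of degree 3.)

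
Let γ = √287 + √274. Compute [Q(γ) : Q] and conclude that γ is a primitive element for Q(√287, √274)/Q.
[Q(γ) : Q] = 4 (equivalently, Q(γ) = Q(√287, √274))

Obviously Q(γ) ⊆ Q(√287, √274), and [Q(√287, √274):Q] = 4 (since 287, 274 are distinct squarefree integers > 1 with 78638 not a perfect square). To show equality we compute the minimal polynomial of γ. From γ = √287 + √274: γ^2 = 287 + 2√(78638) + 274 = 561 + 2√(78638), so γ^2 - 561 = 2√(78638); squaring, (γ^2 - 561)^2 = 4·78638, i.e. γ^4 - 1122γ^2 + 314721 - 314552 = 0, i.e. γ^4 - 1122γ^2 + 169 = 0. So γ is a root of x^4 - 1122x^2 + 169. This polynomial is irreducible over Q: it has no rational root (each ±√287 ± √274 is irrational), and any factorization into two quadratics over Q would force √(78638) ∈ Q (pairing opposite roots) or √287, √274 ∈ Q (other pairings), all impossible. Hence [Q(γ):Q] = 4 = [Q(√287, √274):Q], so Q(γ) = Q(√287, √274).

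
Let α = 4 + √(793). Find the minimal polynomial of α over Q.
m_α(x) = x^2 - 8x - 777

From α - 4 = √(793), squaring gives (α - 4)^2 = 793, i.e. α^2 - 8α + 16 = 793, so α^2 - 8α - 777 = 0. The discriminant of x^2 - 8x - 777 is (-8)^2 - 4·(-777) = 64 + 3108 = 3172, and 4·(793) is not a perfect square in Q since 793 is squarefree and ≠ 1. Hence x^2 - 8x - 777 is irreducible over Q and is the minimal polynomial of α.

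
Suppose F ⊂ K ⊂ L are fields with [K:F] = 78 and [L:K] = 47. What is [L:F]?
[L:F] = 3666

The tower law says that for any tower of field extensions F ⊂ K ⊂ L with finite degrees, [L:F] = [L:K] · [K:F]. Here this gives [L:F] = 47 · 78 = 3666.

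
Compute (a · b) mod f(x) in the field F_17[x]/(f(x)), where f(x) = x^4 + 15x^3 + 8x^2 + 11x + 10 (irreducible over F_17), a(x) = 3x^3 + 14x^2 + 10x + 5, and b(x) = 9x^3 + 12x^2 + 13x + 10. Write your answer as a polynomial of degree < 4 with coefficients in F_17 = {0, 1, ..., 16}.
a · b ≡ 7x^3 + 6x^2 + 12x + 3 (mod f(x))

Multiply in F_17[x]: a(x)·b(x) = (3x^3 + 14x^2 + 10x + 5)·(9x^3 + 12x^2 + 13x + 10) = 10x^6 + 9x^5 + 8x^4 + 3x^3 + 7x^2 + 12x + 16. This has degree ≥ 4, so divide by f(x) over F_17: 10x^6 + 9x^5 + 8x^4 + 3x^3 + 7x^2 + 12x + 16 = (10x^2 + 12x + 3)·(x^4 + 15x^3 + 8x^2 + 11x + 10) + (7x^3 + 6x^2 + 12x + 3). Hence a·b ≡ 7x^3 + 6x^2 + 12x + 3 (mod f). (F_17[x]/(f) is a field with 17^4 = 83521 elements since f is irreducible of degree 4.)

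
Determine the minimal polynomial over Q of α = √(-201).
m_α(x) = x^2 + 201

α satisfies α^2 + 201 = 0, so x^2 + 201 annihilates α. Since d = -201 is squarefree and ≠ 1, it is not a perfect square in Q, so x^2 + 201 has no rational root and is therefore irreducible over Q (a degree-2 polynomial over a field is irreducible iff it has no root). Hence m_α(x) = x^2 + 201.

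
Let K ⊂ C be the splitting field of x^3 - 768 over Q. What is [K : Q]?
[K : Q] = 6

The roots of x^3 - 768 are ∛768, ω∛768, ω^2∛768 where ω = e^(2πi/3) is a primitive cube root of unity, so K = Q(∛768, ω). Now [Q(∛768):Q] = 3 (since 768 is not a perfect cube, x^3 - 768 is irreducible) and [Q(ω):Q] = 2. Both 2 and 3 divide [K:Q], and [K:Q] ≤ 3·2 = 6, so [K:Q] = 6. (Equivalently: Q(∛768) ⊂ R but ω ∉ R, so [K : Q(∛768)] = 2.)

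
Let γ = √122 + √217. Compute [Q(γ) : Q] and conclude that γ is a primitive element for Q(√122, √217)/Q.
[Q(γ) : Q] = 4 (equivalently, Q(γ) = Q(√122, √217))

Obviously Q(γ) ⊆ Q(√122, √217), and [Q(√122, √217):Q] = 4 (since 122, 217 are distinct squarefree integers > 1 with 26474 not a perfect square). To show equality we compute the minimal polynomial of γ. From γ = √122 + √217: γ^2 = 122 + 2√(26474) + 217 = 339 + 2√(26474), so γ^2 - 339 = 2√(26474); squaring, (γ^2 - 339)^2 = 4·26474, i.e. γ^4 - 678γ^2 + 114921 - 105896 = 0, i.e. γ^4 - 678γ^2 + 9025 = 0. So γ is a root of x^4 - 678x^2 + 9025. This polynomial is irreducible over Q: it has no rational root (each ±√122 ± √217 is irrational), and any factorization into two quadratics over Q would force √(26474) ∈ Q (pairing opposite roots) or √122, √217 ∈ Q (other pairings), all impossible. Hence [Q(γ):Q] = 4 = [Q(√122, √217):Q], so Q(γ) = Q(√122, √217).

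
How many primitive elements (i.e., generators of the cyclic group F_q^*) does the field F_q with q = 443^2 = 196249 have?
There are φ(196248) = 55296 primitive elements

F_q^* is cyclic of order q - 1 = 196248. A cyclic group of order m has exactly φ(m) generators. Here m = 196248 = 2^3 · 3 · 13 · 17 · 37, so the number of primitive elements is φ(196248) = 55296.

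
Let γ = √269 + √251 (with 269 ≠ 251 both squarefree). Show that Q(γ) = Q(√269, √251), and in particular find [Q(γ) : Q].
[Q(γ) : Q] = 4 (equivalently, Q(γ) = Q(√269, √251))

Obviously Q(γ) ⊆ Q(√269, √251), and [Q(√269, √251):Q] = 4 (since 269, 251 are distinct squarefree integers > 1 with 67519 not a perfect square). To show equality we compute the minimal polynomial of γ. From γ = √269 + √251: γ^2 = 269 + 2√(67519) + 251 = 520 + 2√(67519), so γ^2 - 520 = 2√(67519); squaring, (γ^2 - 520)^2 = 4·67519, i.e. γ^4 - 1040γ^2 + 270400 - 270076 = 0, i.e. γ^4 - 1040γ^2 + 324 = 0. So γ is a root of x^4 - 1040x^2 + 324. This polynomial is irreducible over Q: it has no rational root (each ±√269 ± √251 is irrational), and any factorization into two quadratics over Q would force √(67519) ∈ Q (pairing opposite roots) or √269, √251 ∈ Q (other pairings), all impossible. Hence [Q(γ):Q] = 4 = [Q(√269, √251):Q], so Q(γ) = Q(√269, √251).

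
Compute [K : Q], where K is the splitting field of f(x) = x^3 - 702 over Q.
[K : Q] = 6

The roots of x^3 - 702 are ∛702, ω∛702, ω^2∛702 where ω = e^(2πi/3) is a primitive cube root of unity, so K = Q(∛702, ω). Now [Q(∛702):Q] = 3 (since 702 is not a perfect cube, x^3 - 702 is irreducible) and [Q(ω):Q] = 2. Both 2 and 3 divide [K:Q], and [K:Q] ≤ 3·2 = 6, so [K:Q] = 6. (Equivalently: Q(∛702) ⊂ R but ω ∉ R, so [K : Q(∛702)] = 2.)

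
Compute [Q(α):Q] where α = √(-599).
[Q(α):Q] = 2

[Q(α):Q] equals the degree of the minimal polynomial of α. Here α^2 = -599 and x^2 + 599 is irreducible (d = -599 is squarefree, ≠ 1, hence not a square), so deg(m_α) = 2. Thus [Q(α):Q] = 2.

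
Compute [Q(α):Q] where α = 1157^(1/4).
[Q(α):Q] = 4

α is a root of x^4 - 1157. By Eisenstein's criterion at the prime p = 13 (which divides the constant term 1157 but p^2 = 169 does not, since 1157 is squarefree), x^4 - 1157 is irreducible over Q. Hence [Q(α):Q] = 4.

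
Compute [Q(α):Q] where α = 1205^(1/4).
[Q(α):Q] = 4

α is a root of x^4 - 1205. By Eisenstein's criterion at the prime p = 5 (which divides the constant term 1205 but p^2 = 25 does not, since 1205 is squarefree), x^4 - 1205 is irreducible over Q. Hence [Q(α):Q] = 4.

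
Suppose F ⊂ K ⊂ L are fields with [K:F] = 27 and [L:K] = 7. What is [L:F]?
[L:F] = 189

The tower law says that for any tower of field extensions F ⊂ K ⊂ L with finite degrees, [L:F] = [L:K] · [K:F]. Here this gives [L:F] = 7 · 27 = 189.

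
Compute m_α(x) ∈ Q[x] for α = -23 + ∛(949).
m_α(x) = x^3 + 69x^2 + 1587x + 11218

Set β = α + 23 = ∛(949), so β^3 = 949. Then (α + 23)^3 - 949 = 0, i.e. α is a root of g(x) = (x + 23)^3 - 949 = x^3 + 69x^2 + 1587x + 11218. Since g(x) = h(x + 23) where h(x) = x^3 - 949, and h is irreducible over Q (because 949 is not a perfect cube, so h has no rational root, and a monic cubic with no rational root is irreducible), g is also irreducible (irreducibility is preserved under the substitution x → x + 23). Hence m_α(x) = x^3 + 69x^2 + 1587x + 11218.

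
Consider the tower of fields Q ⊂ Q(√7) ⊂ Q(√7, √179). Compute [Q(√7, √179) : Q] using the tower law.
[Q(√7, √179) : Q] = 4

[Q(√7):Q] = 2 (min poly x^2 - 7, irreducible since 7 is squarefree > 1). For the top step, suppose √179 ∈ Q(√7), say √179 = c + d√7 with c, d ∈ Q. Squaring: 179 = c^2 + 7d^2 + 2cd√7. Since √7 ∉ Q this forces 2cd = 0. If d = 0 then √179 = c ∈ Q, contradicting 179 squarefree > 1. If c = 0 then 179 = 7d^2, so 7·179 = (7d)^2 is a perfect square in Q — but 7·179 = 1253 is not a perfect square (since 7 and 179 are distinct squarefree integers). Contradiction. Hence √179 ∉ Q(√7), so x^2 - 179 stays irreducible over Q(√7) and [Q(√7, √179) : Q(√7)] = 2. By the tower law, [Q(√7, √179) : Q] = 2 · 2 = 4.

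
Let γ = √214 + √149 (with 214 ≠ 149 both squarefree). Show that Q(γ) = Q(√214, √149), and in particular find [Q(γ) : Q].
[Q(γ) : Q] = 4 (equivalently, Q(γ) = Q(√214, √149))

Obviously Q(γ) ⊆ Q(√214, √149), and [Q(√214, √149):Q] = 4 (since 214, 149 are distinct squarefree integers > 1 with 31886 not a perfect square). To show equality we compute the minimal polynomial of γ. From γ = √214 + √149: γ^2 = 214 + 2√(31886) + 149 = 363 + 2√(31886), so γ^2 - 363 = 2√(31886); squaring, (γ^2 - 363)^2 = 4·31886, i.e. γ^4 - 726γ^2 + 131769 - 127544 = 0, i.e. γ^4 - 726γ^2 + 4225 = 0. So γ is a root of x^4 - 726x^2 + 4225. This polynomial is irreducible over Q: it has no rational root (each ±√214 ± √149 is irrational), and any factorization into two quadratics over Q would force √(31886) ∈ Q (pairing opposite roots) or √214, √149 ∈ Q (other pairings), all impossible. Hence [Q(γ):Q] = 4 = [Q(√214, √149):Q], so Q(γ) = Q(√214, √149).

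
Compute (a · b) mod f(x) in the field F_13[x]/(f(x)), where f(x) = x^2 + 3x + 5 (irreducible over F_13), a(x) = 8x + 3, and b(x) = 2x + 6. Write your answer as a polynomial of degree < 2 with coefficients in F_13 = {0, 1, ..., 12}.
a · b ≡ 6x + 3 (mod f(x))

Multiply in F_13[x]: a(x)·b(x) = (8x + 3)·(2x + 6) = 3x^2 + 2x + 5. This has degree ≥ 2, so divide by f(x) over F_13: 3x^2 + 2x + 5 = (3)·(x^2 + 3x + 5) + (6x + 3). Hence a·b ≡ 6x + 3 (mod f). (F_13[x]/(f) is a field with 13^2 = 169 elements since f is irreducible of degree 2.)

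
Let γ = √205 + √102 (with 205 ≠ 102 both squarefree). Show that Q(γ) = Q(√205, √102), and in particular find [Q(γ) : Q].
[Q(γ) : Q] = 4 (equivalently, Q(γ) = Q(√205, √102))

Obviously Q(γ) ⊆ Q(√205, √102), and [Q(√205, √102):Q] = 4 (since 205, 102 are distinct squarefree integers > 1 with 20910 not a perfect square). To show equality we compute the minimal polynomial of γ. From γ = √205 + √102: γ^2 = 205 + 2√(20910) + 102 = 307 + 2√(20910), so γ^2 - 307 = 2√(20910); squaring, (γ^2 - 307)^2 = 4·20910, i.e. γ^4 - 614γ^2 + 94249 - 83640 = 0, i.e. γ^4 - 614γ^2 + 10609 = 0. So γ is a root of x^4 - 614x^2 + 10609. This polynomial is irreducible over Q: it has no rational root (each ±√205 ± √102 is irrational), and any factorization into two quadratics over Q would force √(20910) ∈ Q (pairing opposite roots) or √205, √102 ∈ Q (other pairings), all impossible. Hence [Q(γ):Q] = 4 = [Q(√205, √102):Q], so Q(γ) = Q(√205, √102).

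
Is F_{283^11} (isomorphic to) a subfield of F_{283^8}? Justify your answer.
No: F_{283^11} is not a subfield of F_{283^8}

F_{p^m} embeds in F_{p^n} iff m | n. Here 11 ∤ 8 (since 8 = 0·11 + 8 with remainder 8 ≠ 0), so F_{283^11} is not a subfield of F_{283^8}. Equivalently: if it were, the tower law would give 11 = [F_{283^11}:F_283] dividing [F_{283^8}:F_283] = 8, contradiction.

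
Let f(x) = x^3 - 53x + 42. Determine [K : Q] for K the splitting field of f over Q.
[K : Q] = 6

By the rational root test, any rational root of the monic integer polynomial f(x) = x^3 - 53x + 42 must be an integer dividing the constant term 42, i.e. one of ±{1, 2, 3, 6, 7, 14, 21, 42}. Evaluating: f(1) = -10, f(-1) = 94, f(2) = -56, f(-2) = 140, f(3) = -90, f(-3) = 174, f(6) = -60, f(-6) = 144, f(7) = 14, f(-7) = 70, f(14) = 2044, f(-14) = -1960, f(21) = 8190, f(-21) = -8106, f(42) = 71904, f(-42) = -71820; none is 0, so f has no rational root and is therefore irreducible over Q (a cubic with no linear factor over a field is irreducible). For an irreducible cubic, the Galois group is A_3 or S_3 according as the discriminant disc(f) = -4a^3 - 27b^2 = -4·(-53)^3 - 27·(42)^2 = 547880 is or is not a square in Q. Here disc(f) = 547880 is not a perfect square in Q, so the Galois group of f over Q is not contained in A_3 and must be all of S_3. The splitting field has degree |S_3| = 6 over Q, so [K : Q] = 6.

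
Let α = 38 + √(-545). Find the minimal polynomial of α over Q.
m_α(x) = x^2 - 76x + 1989

From α - 38 = √(-545), squaring gives (α - 38)^2 = -545, i.e. α^2 - 76α + 1444 = -545, so α^2 - 76α + 1989 = 0. The discriminant of x^2 - 76x + 1989 is (-76)^2 - 4·(1989) = 5776 - 7956 = -2180, and 4·(-545) is not a perfect square in Q since -545 is squarefree and ≠ 1. Hence x^2 - 76x + 1989 is irreducible over Q and is the minimal polynomial of α.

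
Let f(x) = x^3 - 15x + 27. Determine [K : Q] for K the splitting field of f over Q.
[K : Q] = 6

By the rational root test, any rational root of the monic integer polynomial f(x) = x^3 - 15x + 27 must be an integer dividing the constant term 27, i.e. one of ±{1, 3, 9, 27}. Evaluating: f(1) = 13, f(-1) = 41, f(3) = 9, f(-3) = 45, f(9) = 621, f(-9) = -567, f(27) = 19305, f(-27) = -19251; none is 0, so f has no rational root and is therefore irreducible over Q (a cubic with no linear factor over a field is irreducible). For an irreducible cubic, the Galois group is A_3 or S_3 according as the discriminant disc(f) = -4a^3 - 27b^2 = -4·(-15)^3 - 27·(27)^2 = -6183 is or is not a square in Q. Here disc(f) = -6183 is not a perfect square in Q, so the Galois group of f over Q is not contained in A_3 and must be all of S_3. The splitting field has degree |S_3| = 6 over Q, so [K : Q] = 6.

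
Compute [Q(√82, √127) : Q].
[Q(√82, √127) : Q] = 4

[Q(√82):Q] = 2 (min poly x^2 - 82, irreducible since 82 is squarefree > 1). For the top step, suppose √127 ∈ Q(√82), say √127 = c + d√82 with c, d ∈ Q. Squaring: 127 = c^2 + 82d^2 + 2cd√82. Since √82 ∉ Q this forces 2cd = 0. If d = 0 then √127 = c ∈ Q, contradicting 127 squarefree > 1. If c = 0 then 127 = 82d^2, so 82·127 = (82d)^2 is a perfect square in Q — but 82·127 = 10414 is not a perfect square (since 82 and 127 are distinct squarefree integers). Contradiction. Hence √127 ∉ Q(√82), so x^2 - 127 stays irreducible over Q(√82) and [Q(√82, √127) : Q(√82)] = 2. By the tower law, [Q(√82, √127) : Q] = 2 · 2 = 4.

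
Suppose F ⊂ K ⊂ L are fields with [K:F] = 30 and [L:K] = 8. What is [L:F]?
[L:F] = 240

The tower law says that for any tower of field extensions F ⊂ K ⊂ L with finite degrees, [L:F] = [L:K] · [K:F]. Here this gives [L:F] = 8 · 30 = 240.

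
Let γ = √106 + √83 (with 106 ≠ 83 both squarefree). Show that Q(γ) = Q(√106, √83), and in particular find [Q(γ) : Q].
[Q(γ) : Q] = 4 (equivalently, Q(γ) = Q(√106, √83))

Obviously Q(γ) ⊆ Q(√106, √83), and [Q(√106, √83):Q] = 4 (since 106, 83 are distinct squarefree integers > 1 with 8798 not a perfect square). To show equality we compute the minimal polynomial of γ. From γ = √106 + √83: γ^2 = 106 + 2√(8798) + 83 = 189 + 2√(8798), so γ^2 - 189 = 2√(8798); squaring, (γ^2 - 189)^2 = 4·8798, i.e. γ^4 - 378γ^2 + 35721 - 35192 = 0, i.e. γ^4 - 378γ^2 + 529 = 0. So γ is a root of x^4 - 378x^2 + 529. This polynomial is irreducible over Q: it has no rational root (each ±√106 ± √83 is irrational), and any factorization into two quadratics over Q would force √(8798) ∈ Q (pairing opposite roots) or √106, √83 ∈ Q (other pairings), all impossible. Hence [Q(γ):Q] = 4 = [Q(√106, √83):Q], so Q(γ) = Q(√106, √83).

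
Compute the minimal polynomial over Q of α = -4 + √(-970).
m_α(x) = x^2 + 8x + 986

From α + 4 = √(-970), squaring gives (α + 4)^2 = -970, i.e. α^2 + 8α + 16 = -970, so α^2 + 8α + 986 = 0. The discriminant of x^2 + 8x + 986 is (8)^2 - 4·(986) = 64 - 3944 = -3880, and 4·(-970) is not a perfect square in Q since -970 is squarefree and ≠ 1. Hence x^2 + 8x + 986 is irreducible over Q and is the minimal polynomial of α.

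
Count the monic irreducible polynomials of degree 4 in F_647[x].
There are 43808269068 monic irreducible polynomials of degree 4 over F_647

Each element of F_{647^4} that lies in no proper subfield is a root of exactly one monic irreducible of degree 4 over F_647, and each such polynomial has 4 distinct roots in F_{647^4}. By Möbius inversion the count is N_647(4) = (1/4) Σ_{d|4} μ(4/d) · 647^d = (1/4)(μ(4)·647^1 + μ(2)·647^2 + μ(1)·647^4) = 175233076272/4 = 43808269068.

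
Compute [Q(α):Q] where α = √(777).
[Q(α):Q] = 2

[Q(α):Q] equals the degree of the minimal polynomial of α. Here α^2 = 777 and x^2 - 777 is irreducible (d = 777 is squarefree, ≠ 1, hence not a square), so deg(m_α) = 2. Thus [Q(α):Q] = 2.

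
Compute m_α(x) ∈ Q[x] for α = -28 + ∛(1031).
m_α(x) = x^3 + 84x^2 + 2352x + 20921

Set β = α + 28 = ∛(1031), so β^3 = 1031. Then (α + 28)^3 - 1031 = 0, i.e. α is a root of g(x) = (x + 28)^3 - 1031 = x^3 + 84x^2 + 2352x + 20921. Since g(x) = h(x + 28) where h(x) = x^3 - 1031, and h is irreducible over Q (because 1031 is not a perfect cube, so h has no rational root, and a monic cubic with no rational root is irreducible), g is also irreducible (irreducibility is preserved under the substitution x → x + 28). Hence m_α(x) = x^3 + 84x^2 + 2352x + 20921.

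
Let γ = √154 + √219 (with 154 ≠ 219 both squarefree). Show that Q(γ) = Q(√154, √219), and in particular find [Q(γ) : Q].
[Q(γ) : Q] = 4 (equivalently, Q(γ) = Q(√154, √219))

Obviously Q(γ) ⊆ Q(√154, √219), and [Q(√154, √219):Q] = 4 (since 154, 219 are distinct squarefree integers > 1 with 33726 not a perfect square). To show equality we compute the minimal polynomial of γ. From γ = √154 + √219: γ^2 = 154 + 2√(33726) + 219 = 373 + 2√(33726), so γ^2 - 373 = 2√(33726); squaring, (γ^2 - 373)^2 = 4·33726, i.e. γ^4 - 746γ^2 + 139129 - 134904 = 0, i.e. γ^4 - 746γ^2 + 4225 = 0. So γ is a root of x^4 - 746x^2 + 4225. This polynomial is irreducible over Q: it has no rational root (each ±√154 ± √219 is irrational), and any factorization into two quadratics over Q would force √(33726) ∈ Q (pairing opposite roots) or √154, √219 ∈ Q (other pairings), all impossible. Hence [Q(γ):Q] = 4 = [Q(√154, √219):Q], so Q(γ) = Q(√154, √219).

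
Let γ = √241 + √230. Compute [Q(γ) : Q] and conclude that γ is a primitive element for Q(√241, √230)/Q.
[Q(γ) : Q] = 4 (equivalently, Q(γ) = Q(√241, √230))

Obviously Q(γ) ⊆ Q(√241, √230), and [Q(√241, √230):Q] = 4 (since 241, 230 are distinct squarefree integers > 1 with 55430 not a perfect square). To show equality we compute the minimal polynomial of γ. From γ = √241 + √230: γ^2 = 241 + 2√(55430) + 230 = 471 + 2√(55430), so γ^2 - 471 = 2√(55430); squaring, (γ^2 - 471)^2 = 4·55430, i.e. γ^4 - 942γ^2 + 221841 - 221720 = 0, i.e. γ^4 - 942γ^2 + 121 = 0. So γ is a root of x^4 - 942x^2 + 121. This polynomial is irreducible over Q: it has no rational root (each ±√241 ± √230 is irrational), and any factorization into two quadratics over Q would force √(55430) ∈ Q (pairing opposite roots) or √241, √230 ∈ Q (other pairings), all impossible. Hence [Q(γ):Q] = 4 = [Q(√241, √230):Q], so Q(γ) = Q(√241, √230).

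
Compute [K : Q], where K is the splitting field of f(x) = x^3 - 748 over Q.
[K : Q] = 6

The roots of x^3 - 748 are ∛748, ω∛748, ω^2∛748 where ω = e^(2πi/3) is a primitive cube root of unity, so K = Q(∛748, ω). Now [Q(∛748):Q] = 3 (since 748 is not a perfect cube, x^3 - 748 is irreducible) and [Q(ω):Q] = 2. Both 2 and 3 divide [K:Q], and [K:Q] ≤ 3·2 = 6, so [K:Q] = 6. (Equivalently: Q(∛748) ⊂ R but ω ∉ R, so [K : Q(∛748)] = 2.)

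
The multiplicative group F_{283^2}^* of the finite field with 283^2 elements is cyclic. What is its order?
|F_{283^2}^*| = 80088

F_{283^2} has 283^2 = 80089 elements; its multiplicative group consists of all nonzero elements, so |F_{283^2}^*| = 80089 - 1 = 80088. (It is cyclic since any finite subgroup of the multiplicative group of a field is cyclic.)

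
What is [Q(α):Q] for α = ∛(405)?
[Q(α):Q] = 3

The minimal polynomial of α is x^3 - 405, irreducible over Q since 405 is not a perfect cube (so x^3 - 405 has no rational root). Hence [Q(α):Q] = deg(m_α) = 3.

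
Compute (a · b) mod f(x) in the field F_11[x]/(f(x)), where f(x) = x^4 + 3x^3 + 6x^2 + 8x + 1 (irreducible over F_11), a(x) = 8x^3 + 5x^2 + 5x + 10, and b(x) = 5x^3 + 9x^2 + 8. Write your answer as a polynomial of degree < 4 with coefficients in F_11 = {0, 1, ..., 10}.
a · b ≡ 5x^3 + 2x + 5 (mod f(x))

Multiply in F_11[x]: a(x)·b(x) = (8x^3 + 5x^2 + 5x + 10)·(5x^3 + 9x^2 + 8) = 7x^6 + 9x^5 + 4x^4 + 5x^3 + 9x^2 + 7x + 3. This has degree ≥ 4, so divide by f(x) over F_11: 7x^6 + 9x^5 + 4x^4 + 5x^3 + 9x^2 + 7x + 3 = (7x^2 + 10x + 9)·(x^4 + 3x^3 + 6x^2 + 8x + 1) + (5x^3 + 2x + 5). Hence a·b ≡ 5x^3 + 2x + 5 (mod f). (F_11[x]/(f) is a field with 11^4 = 14641 elements since f is irreducible of degree 4.)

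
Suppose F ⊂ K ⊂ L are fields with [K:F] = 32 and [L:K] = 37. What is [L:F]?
[L:F] = 1184

The tower law says that for any tower of field extensions F ⊂ K ⊂ L with finite degrees, [L:F] = [L:K] · [K:F]. Here this gives [L:F] = 37 · 32 = 1184.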